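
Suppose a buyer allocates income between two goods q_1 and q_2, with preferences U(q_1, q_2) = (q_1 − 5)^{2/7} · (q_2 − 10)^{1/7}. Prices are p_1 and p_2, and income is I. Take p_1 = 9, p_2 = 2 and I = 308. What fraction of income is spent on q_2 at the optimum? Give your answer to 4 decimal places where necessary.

share on q_2 = 0.3279

Substituting into the budget: q_1* = 5 + 2/3·(I − 5·p_1 − 10·p_2)/p_1, and q_2* = 10 + 1/3·(…)/p_2.
Discretionary income = 308 − 5·9 − 10·2 = 243; q_1* = 5 + 2/3·243/9 = 23; q_2* = 10 + 1/3·243/2 = 50.5.
Expenditure on q_2: 2·50.5 = 101; share = 0.3279.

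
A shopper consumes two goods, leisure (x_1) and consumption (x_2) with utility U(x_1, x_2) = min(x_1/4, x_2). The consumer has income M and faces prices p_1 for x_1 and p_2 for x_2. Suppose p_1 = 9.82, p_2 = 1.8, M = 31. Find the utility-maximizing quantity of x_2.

With perfect complements, no substitution: consume in ratio x_1:x_2 = 4:1.
Budget: p_1·x_1 + p_2·(1/4)·x_1 = M, so (4·p_1 + p_2)·x_1 = 4·M.
Demand: x_1*(p_1,p_2,M) = 4·M/(4·p_1 + p_2), x_2* = M/(4·p_1 + p_2).
Here 4·9.82 + 1.8 = 41.08, giving x_2* = 0.7546.

x_2* = 0.7546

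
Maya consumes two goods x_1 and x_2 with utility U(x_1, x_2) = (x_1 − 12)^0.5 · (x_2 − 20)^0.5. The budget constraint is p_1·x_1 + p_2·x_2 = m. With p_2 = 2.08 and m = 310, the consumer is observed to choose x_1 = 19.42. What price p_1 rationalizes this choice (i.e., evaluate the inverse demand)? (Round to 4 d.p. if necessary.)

MRS = (x_2−20)/(x_1−12). Tangency with p_1/p_2 gives x_2−20 = (p_1/p_2)·(x_1−12).
Substituting into the budget: x_1* = 12 + 0.5·(m − 12·p_1 − 20·p_2)/p_1, and x_2* = 20 + 0.5·(…)/p_2.
Set x_1* = 19.42 in the demand function and solve for p_1: p_1 = 10.

p_1 = 10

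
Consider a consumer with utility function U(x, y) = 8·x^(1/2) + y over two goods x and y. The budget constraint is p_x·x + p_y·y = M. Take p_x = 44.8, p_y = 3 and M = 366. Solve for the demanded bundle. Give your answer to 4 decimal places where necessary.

x* = 0.0717, y* = 120.9286

Set MRS = p_x/p_y: 4·x^(−1/2) = p_x/p_y.
Thus x* = (4·p_y/p_x)² — independent of M — with the rest of income spent on y.
Plugging in: x* = (4·3/44.8)² = 0.0717, y* = 120.9286.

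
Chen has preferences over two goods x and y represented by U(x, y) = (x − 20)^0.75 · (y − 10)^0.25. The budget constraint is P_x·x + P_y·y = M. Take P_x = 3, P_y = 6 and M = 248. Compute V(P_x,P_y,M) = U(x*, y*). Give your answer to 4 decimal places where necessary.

Discretionary income = 248 − 20·3 − 10·6 = 128; x* = 20 + 0.75·128/3 = 52; y* = 10 + 0.25·128/6 = 15.3333.
Utility at the optimum: U(52, 15.3333) = 20.4462.

V = 20.4462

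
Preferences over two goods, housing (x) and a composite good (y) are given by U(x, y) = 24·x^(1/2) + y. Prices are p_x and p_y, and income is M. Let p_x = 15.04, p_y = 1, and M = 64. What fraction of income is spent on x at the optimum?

Solve: √x = 12·p_y/p_x, so x*(p_x,p_y) = (12·p_y/p_x)², and y* = (M − p_x·x*)/p_y.
Plugging in: x* = (12·1/15.04)² = 0.6366, y* = 54.4255.
Expenditure on x: 15.04·0.6366 = 9.5745; share = 0.1496.

share on x = 0.1496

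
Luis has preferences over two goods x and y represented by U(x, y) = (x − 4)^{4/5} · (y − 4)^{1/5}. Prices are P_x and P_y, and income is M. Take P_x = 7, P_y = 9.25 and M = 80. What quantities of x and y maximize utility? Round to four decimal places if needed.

x* = 5.7143, y* = 4.3243

Let x' = x−4, y' = y−4. MRS = 4·y'/x' = P_x/P_y.
After buying the subsistence bundle (4, 4), a share 0.8 of the remaining income goes to x: x* = 4 + 0.8·(M − 4P_x − 4P_y)/P_x.
Discretionary income = 80 − 4·7 − 4·9.25 = 15; x* = 4 + 0.8·15/7 = 5.7143; y* = 4 + 0.2·15/9.25 = 4.3243.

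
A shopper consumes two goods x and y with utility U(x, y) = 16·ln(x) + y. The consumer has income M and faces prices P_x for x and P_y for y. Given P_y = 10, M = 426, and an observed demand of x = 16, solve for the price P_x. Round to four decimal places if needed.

MU_x = 16/x, MU_y = 1. Tangency: 16/x = P_x/P_y.
So x*(P_x,P_y) = 16·P_y/P_x, independent of income; and y* = (M − 16·P_y)/P_y.
Set x* = 16 in the demand function and solve for P_x: P_x = 10.

P_x = 10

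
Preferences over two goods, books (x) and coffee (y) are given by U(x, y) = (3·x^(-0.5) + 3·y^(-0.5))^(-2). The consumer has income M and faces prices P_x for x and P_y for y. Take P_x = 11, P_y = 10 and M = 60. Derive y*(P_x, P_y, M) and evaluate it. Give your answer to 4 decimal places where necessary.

With the ratio pinned down, the budget gives x* = M/(P_x + P_y·(y/x)) and y* = (y/x)·x*.
Numerically y/x = 1.065602, so x* = 60/(11 + 10·1.065602) = 2.7706 and y* = 1.065602·2.7706 = 2.9523.

y* = 2.9523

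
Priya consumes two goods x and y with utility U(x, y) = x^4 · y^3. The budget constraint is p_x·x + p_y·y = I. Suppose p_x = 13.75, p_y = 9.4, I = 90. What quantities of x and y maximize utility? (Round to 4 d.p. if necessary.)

MU_x/MU_y = (4·y)/(3·x); tangency sets this equal to p_x/p_y.
So 4·p_y·y = 3·p_x·x; combined with the budget, a share 4/7 of income goes to x.
Demand: x*(p_x,p_y,I) = 4/7·I/p_x and y* = 3/7·I/p_y.
At p_x=13.75, p_y=9.4, I=90: x* = 4/7·90/13.75 = 3.7403, y* = 4.1033.

x* = 3.7403, y* = 4.1033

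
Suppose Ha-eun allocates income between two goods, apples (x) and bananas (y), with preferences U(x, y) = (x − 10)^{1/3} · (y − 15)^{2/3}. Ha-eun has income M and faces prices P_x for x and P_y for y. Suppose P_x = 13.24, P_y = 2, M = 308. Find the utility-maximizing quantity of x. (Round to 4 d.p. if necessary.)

MRS = (1/2)·(y−15)/(x−10). Tangency with P_x/P_y gives y−15 = 2·(P_x/P_y)·(x−10).
Substituting into the budget: x* = 10 + 1/3·(M − 10·P_x − 15·P_y)/P_x, and y* = 15 + 2/3·(…)/P_y.
Discretionary income = 308 − 10·13.24 − 15·2 = 145.6; x* = 10 + 1/3·145.6/13.24 = 13.6657.

x* = 13.6657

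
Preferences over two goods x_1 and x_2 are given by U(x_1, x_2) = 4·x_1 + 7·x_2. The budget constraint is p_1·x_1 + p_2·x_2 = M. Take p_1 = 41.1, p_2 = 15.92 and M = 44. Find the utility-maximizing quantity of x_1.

Perfect substitutes: compare marginal utility per dollar. 4/p_1 vs 7/p_2 → 0.0973 vs 0.4397.
x_2 gives more utility per dollar, so spend all income on x_2: x_2* = M/p_2, x_1* = 0.
Numerically: x_1* = 0, x_2* = 2.7638.

x_1* = 0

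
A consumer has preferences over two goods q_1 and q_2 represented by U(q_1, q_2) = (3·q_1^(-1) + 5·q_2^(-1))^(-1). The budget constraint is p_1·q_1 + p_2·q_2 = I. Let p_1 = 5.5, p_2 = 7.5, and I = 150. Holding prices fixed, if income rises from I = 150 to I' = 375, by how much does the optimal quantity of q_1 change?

Δq_1* = 16.3143

From the CES first-order condition, (3/5)·(q_2/q_1)^(2) = p_1/p_2.
Solve for the ratio: q_2/q_1 = [(5/3)·p_1/p_2]^(0.5).
Substitute q_2 = (q_2/q_1)·q_1 into the budget: q_1* = I/(p_1 + p_2·(q_2/q_1)).
Numerically q_2/q_1 = 1.105542, so q_1* = 150/(5.5 + 7.5·1.105542) = 10.8762.
At I' = 375: q_1* = 27.1905. Change: 27.1905 − 10.8762 = 16.3143.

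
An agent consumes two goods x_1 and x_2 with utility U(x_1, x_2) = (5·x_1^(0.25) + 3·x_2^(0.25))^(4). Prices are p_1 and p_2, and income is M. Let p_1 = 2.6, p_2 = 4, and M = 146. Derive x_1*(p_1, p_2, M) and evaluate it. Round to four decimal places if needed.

Numerically x_2/x_1 = 0.28494, so x_1* = 146/(2.6 + 4·0.28494) = 39.04.

x_1* = 39.04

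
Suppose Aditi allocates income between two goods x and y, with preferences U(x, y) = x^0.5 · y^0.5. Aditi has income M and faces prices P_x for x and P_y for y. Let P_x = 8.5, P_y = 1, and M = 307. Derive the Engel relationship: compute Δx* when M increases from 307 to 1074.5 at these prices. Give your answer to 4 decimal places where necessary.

Δx* = 45.1471

At P_x=8.5, P_y=1, M=307: x* = 0.5·307/8.5 = 18.0588.
At M' = 1074.5: x* = 63.2059. Change: 63.2059 − 18.0588 = 45.1471.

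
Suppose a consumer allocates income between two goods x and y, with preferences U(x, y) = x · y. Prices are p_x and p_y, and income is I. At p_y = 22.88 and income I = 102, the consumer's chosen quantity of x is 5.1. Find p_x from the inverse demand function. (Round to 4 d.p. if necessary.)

The MRS is y/x. Set MRS = p_x/p_y.
So p_y·y = p_x·x; combined with the budget, a share 0.5 of income goes to x.
Demand: x*(p_x,p_y,I) = 0.5·I/p_x and y* = 0.5·I/p_y.
Set x* = 5.1 in the demand function and solve for p_x: p_x = 10.

p_x = 10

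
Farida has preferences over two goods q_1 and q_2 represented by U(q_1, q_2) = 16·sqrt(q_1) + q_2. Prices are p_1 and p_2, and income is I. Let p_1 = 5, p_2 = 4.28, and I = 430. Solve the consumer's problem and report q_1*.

q_1* = 46.8951

Solve: √q_1 = 8·p_2/p_1, so q_1*(p_1,p_2) = (8·p_2/p_1)², and q_2* = (I − p_1·q_1*)/p_2.
Plugging in: q_1* = (8·4.28/5)² = 46.8951.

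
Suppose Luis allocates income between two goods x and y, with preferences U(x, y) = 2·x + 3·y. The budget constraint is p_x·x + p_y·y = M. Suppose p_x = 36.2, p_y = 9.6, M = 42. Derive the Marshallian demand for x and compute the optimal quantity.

Linear utility — the consumer picks whichever good has higher MU/price: 2/36.2 = 0.0552 vs 3/9.6 = 0.3125.
y gives more utility per dollar, so spend all income on y: y* = M/p_y, x* = 0.
Numerically: x* = 0, y* = 4.375.

x* = 0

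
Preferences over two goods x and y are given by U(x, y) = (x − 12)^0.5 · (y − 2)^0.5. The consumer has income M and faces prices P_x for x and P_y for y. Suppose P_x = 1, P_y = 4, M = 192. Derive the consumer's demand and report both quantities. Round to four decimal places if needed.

x* = 98, y* = 23.5

MRS = (y−2)/(x−12). Tangency with P_x/P_y gives y−2 = (P_x/P_y)·(x−12).
Substituting into the budget: x* = 12 + 0.5·(M − 12·P_x − 2·P_y)/P_x, and y* = 2 + 0.5·(…)/P_y.
Discretionary income = 192 − 12·1 − 2·4 = 172; x* = 12 + 0.5·172/1 = 98; y* = 2 + 0.5·172/4 = 23.5.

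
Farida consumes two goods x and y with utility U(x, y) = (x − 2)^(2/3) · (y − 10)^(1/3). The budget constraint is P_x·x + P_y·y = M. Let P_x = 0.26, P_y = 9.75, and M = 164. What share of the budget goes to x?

This is Cobb-Douglas in (x−2, y−10): tangency gives 2/3·P_y·(y−10) = 1/3·P_x·(x−2).
After buying the subsistence bundle (2, 10), a share 2/3 of the remaining income goes to x: x* = 2 + 2/3·(M − 2P_x − 10P_y)/P_x.
Discretionary income = 164 − 2·0.26 − 10·9.75 = 65.98; x* = 2 + 2/3·65.98/0.26 = 171.1795; y* = 10 + 1/3·65.98/9.75 = 12.2557.
Expenditure on x: 0.26·171.1795 = 44.5067; share = 0.2714.

share on x = 0.2714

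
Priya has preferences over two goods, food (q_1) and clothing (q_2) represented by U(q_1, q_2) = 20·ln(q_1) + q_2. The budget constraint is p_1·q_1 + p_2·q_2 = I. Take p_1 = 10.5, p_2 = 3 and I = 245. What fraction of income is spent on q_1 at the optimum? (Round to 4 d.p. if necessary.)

share on q_1 = 0.2449

At the given prices: q_1* = 20·3/10.5 = 5.7143, and q_2* = 61.6667.
Expenditure on q_1: 10.5·5.7143 = 60; share = 0.2449.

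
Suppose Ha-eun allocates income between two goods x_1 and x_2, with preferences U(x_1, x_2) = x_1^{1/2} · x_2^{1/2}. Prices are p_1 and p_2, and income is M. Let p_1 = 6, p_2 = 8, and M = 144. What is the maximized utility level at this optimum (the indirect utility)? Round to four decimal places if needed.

MU_x_1/MU_x_2 = (0.5·x_2)/(0.5·x_1); tangency sets this equal to p_1/p_2.
Rearranging, p_2·x_2 = p_1·x_1. Substituting into the budget gives p_1·x_1·(1 + 1) = M.
Demand: x_1*(p_1,p_2,M) = 0.5·M/p_1 and x_2* = 0.5·M/p_2.
At p_1=6, p_2=8, M=144: x_1* = 0.5·144/6 = 12, x_2* = 9.
Utility at the optimum: U(12, 9) = 10.3923.

V = 10.3923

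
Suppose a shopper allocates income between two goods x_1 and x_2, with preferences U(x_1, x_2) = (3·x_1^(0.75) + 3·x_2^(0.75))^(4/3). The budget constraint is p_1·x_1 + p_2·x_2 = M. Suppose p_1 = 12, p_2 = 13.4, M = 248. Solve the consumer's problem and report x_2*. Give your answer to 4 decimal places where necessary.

MRS = MU_x_1/MU_x_2 = (x_2/x_1)^(0.25). Set equal to p_1/p_2.
Hence x_2/x_1 = (p_1/p_2)^(1/(0.25)), i.e. raised to the 4 power.
With the ratio pinned down, the budget gives x_1* = M/(p_1 + p_2·(x_2/x_1)) and x_2* = (x_2/x_1)·x_1*.
Numerically x_2/x_1 = 0.64314, so x_1* = 248/(12 + 13.4·0.64314) = 12.0283 and x_2* = 0.64314·12.0283 = 7.7359.

x_2* = 7.7359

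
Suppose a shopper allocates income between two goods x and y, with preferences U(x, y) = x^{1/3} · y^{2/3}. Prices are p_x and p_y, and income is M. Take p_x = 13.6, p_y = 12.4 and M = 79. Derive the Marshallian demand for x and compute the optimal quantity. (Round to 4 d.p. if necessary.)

Demand: x*(p_x,p_y,M) = 1/3·M/p_x and y* = 2/3·M/p_y.
At p_x=13.6, p_y=12.4, M=79: x* = 1/3·79/13.6 = 1.9363.

x* = 1.9363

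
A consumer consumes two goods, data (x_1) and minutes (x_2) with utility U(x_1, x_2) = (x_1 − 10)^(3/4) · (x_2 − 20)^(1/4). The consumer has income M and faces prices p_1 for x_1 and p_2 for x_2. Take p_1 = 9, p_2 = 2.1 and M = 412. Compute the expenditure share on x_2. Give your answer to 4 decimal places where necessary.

share on x_2 = 0.2718

After buying the subsistence bundle (10, 20), a share 0.75 of the remaining income goes to x_1: x_1* = 10 + 0.75·(M − 10p_1 − 20p_2)/p_1.
Discretionary income = 412 − 10·9 − 20·2.1 = 280; x_1* = 10 + 0.75·280/9 = 33.3333; x_2* = 20 + 0.25·280/2.1 = 53.3333.
Expenditure on x_2: 2.1·53.3333 = 112; share = 0.2718.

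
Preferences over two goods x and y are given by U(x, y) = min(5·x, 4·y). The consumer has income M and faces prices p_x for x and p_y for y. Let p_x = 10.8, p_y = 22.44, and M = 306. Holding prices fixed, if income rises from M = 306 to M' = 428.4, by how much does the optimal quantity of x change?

Δx* = 3.1506

Leontief preferences: the optimum is at the kink where x/4 = y/5, i.e. y = (5/4)·x.
Budget: p_x·x + p_y·(5/4)·x = M, so (4·p_x + 5·p_y)·x = 4·M.
Demand: x*(p_x,p_y,M) = 4·M/(4·p_x + 5·p_y), y* = 5·M/(4·p_x + 5·p_y).
Here 4·10.8 + 5·22.44 = 155.4, giving x* = 7.8764.
At M' = 428.4: x* = 11.027. Change: 11.027 − 7.8764 = 3.1506.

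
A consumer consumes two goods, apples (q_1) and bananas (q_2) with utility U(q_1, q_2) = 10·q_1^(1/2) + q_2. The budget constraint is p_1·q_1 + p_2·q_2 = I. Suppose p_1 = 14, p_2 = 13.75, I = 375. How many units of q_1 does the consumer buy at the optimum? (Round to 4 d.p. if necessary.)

Plugging in: q_1* = (5·13.75/14)² = 24.1151.

q_1* = 24.1151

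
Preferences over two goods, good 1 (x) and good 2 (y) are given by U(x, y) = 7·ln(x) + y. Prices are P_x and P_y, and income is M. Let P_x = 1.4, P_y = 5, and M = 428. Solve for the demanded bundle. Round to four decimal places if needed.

MU_x = 7/x, MU_y = 1. Tangency: 7/x = P_x/P_y.
So x*(P_x,P_y) = 7·P_y/P_x, independent of income; and y* = (M − 7·P_y)/P_y.
At the given prices: x* = 7·5/1.4 = 25, and y* = 78.6.

x* = 25, y* = 78.6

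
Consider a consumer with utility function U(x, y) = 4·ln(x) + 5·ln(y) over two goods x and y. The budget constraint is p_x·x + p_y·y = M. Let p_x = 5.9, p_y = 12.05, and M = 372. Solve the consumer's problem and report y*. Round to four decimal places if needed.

The MRS is (4/5)·y/x. Set MRS = p_x/p_y.
So 4·p_y·y = 5·p_x·x; combined with the budget, a share 4/9 of income goes to x.
Demand: x*(p_x,p_y,M) = 4/9·M/p_x and y* = 5/9·M/p_y.
At p_x=5.9, p_y=12.05, M=372: y* = 5/9·372/12.05 = 17.1508.

y* = 17.1508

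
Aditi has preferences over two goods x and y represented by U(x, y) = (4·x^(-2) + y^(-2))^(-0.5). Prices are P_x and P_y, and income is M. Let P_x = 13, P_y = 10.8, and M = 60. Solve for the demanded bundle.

Numerically y/x = 0.670121, so x* = 60/(13 + 10.8·0.670121) = 2.9648 and y* = 0.670121·2.9648 = 1.9868.

x* = 2.9648, y* = 1.9868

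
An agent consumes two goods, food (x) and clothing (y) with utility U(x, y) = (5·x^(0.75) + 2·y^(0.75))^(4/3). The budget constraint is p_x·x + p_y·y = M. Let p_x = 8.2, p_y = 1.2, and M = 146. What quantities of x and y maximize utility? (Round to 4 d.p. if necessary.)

x* = 1.942, y* = 108.3965

MU_x ∝ 5·x^(-0.25), MU_y ∝ 2·y^(-0.25), so MRS = (5/2)·(y/x)^(0.25) = p_x/p_y.
Solve for the ratio: y/x = [(2/5)·p_x/p_y]^(4).
Substitute y = (y/x)·x into the budget: x* = M/(p_x + p_y·(y/x)).
Numerically y/x = 55.817501, so x* = 146/(8.2 + 1.2·55.817501) = 1.942 and y* = 55.817501·1.942 = 108.3965.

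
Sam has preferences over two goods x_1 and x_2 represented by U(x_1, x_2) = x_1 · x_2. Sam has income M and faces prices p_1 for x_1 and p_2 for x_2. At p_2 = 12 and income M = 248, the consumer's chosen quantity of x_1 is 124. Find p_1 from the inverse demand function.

MU_x_1/MU_x_2 = (x_2)/(x_1); tangency sets this equal to p_1/p_2.
Rearranging, p_2·x_2 = p_1·x_1. Substituting into the budget gives p_1·x_1·(1 + 1) = M.
Demand: x_1*(p_1,p_2,M) = 0.5·M/p_1 and x_2* = 0.5·M/p_2.
Set x_1* = 124 in the demand function and solve for p_1: p_1 = 1.

p_1 = 1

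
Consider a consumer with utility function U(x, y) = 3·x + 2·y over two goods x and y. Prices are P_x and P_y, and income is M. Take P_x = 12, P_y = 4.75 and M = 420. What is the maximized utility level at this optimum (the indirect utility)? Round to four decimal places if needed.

Linear utility — the consumer picks whichever good has higher MU/price: 3/12 = 0.25 vs 2/4.75 = 0.4211.
y gives more utility per dollar, so spend all income on y: y* = M/P_y, x* = 0.
Numerically: x* = 0, y* = 88.4211.
Utility at the optimum: U(0, 88.4211) = 176.8421.

V = 176.8421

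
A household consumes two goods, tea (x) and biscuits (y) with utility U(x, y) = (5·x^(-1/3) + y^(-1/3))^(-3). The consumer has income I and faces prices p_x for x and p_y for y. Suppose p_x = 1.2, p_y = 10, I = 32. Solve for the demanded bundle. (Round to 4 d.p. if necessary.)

x* = 17.6819, y* = 1.0782

MU_x ∝ 5·x^(-4/3), MU_y ∝ y^(-4/3), so MRS = 5·(y/x)^(4/3) = p_x/p_y.
Solve for the ratio: y/x = [(1/5)·p_x/p_y]^(0.75).
Substitute y = (y/x)·x into the budget: x* = I/(p_x + p_y·(y/x)).
Numerically y/x = 0.060976, so x* = 32/(1.2 + 10·0.060976) = 17.6819 and y* = 0.060976·17.6819 = 1.0782.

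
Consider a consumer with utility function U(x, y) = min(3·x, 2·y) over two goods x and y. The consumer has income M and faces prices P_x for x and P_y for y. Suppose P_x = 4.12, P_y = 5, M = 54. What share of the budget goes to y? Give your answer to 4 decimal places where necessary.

share on y = 0.6454

With perfect complements, no substitution: consume in ratio x:y = 2:3.
Budget: P_x·x + P_y·(3/2)·x = M, so (2·P_x + 3·P_y)·x = 2·M.
Demand: x*(P_x,P_y,M) = 2·M/(2·P_x + 3·P_y), y* = 3·M/(2·P_x + 3·P_y).
Here 2·4.12 + 3·5 = 23.24, giving x* = 4.6472 and y* = 6.9707.
Expenditure on y: 5·6.9707 = 34.8537; share = 0.6454.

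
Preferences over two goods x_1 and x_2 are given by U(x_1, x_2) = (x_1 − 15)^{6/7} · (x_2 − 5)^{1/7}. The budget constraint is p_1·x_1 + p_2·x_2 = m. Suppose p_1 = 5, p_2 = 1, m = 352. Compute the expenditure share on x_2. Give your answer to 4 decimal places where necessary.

share on x_2 = 0.1246

Let x_1' = x_1−15, x_2' = x_2−5. MRS = 6·x_2'/x_1' = p_1/p_2.
Substituting into the budget: x_1* = 15 + 6/7·(m − 15·p_1 − 5·p_2)/p_1, and x_2* = 5 + 1/7·(…)/p_2.
Discretionary income = 352 − 15·5 − 5·1 = 272; x_1* = 15 + 6/7·272/5 = 61.6286; x_2* = 5 + 1/7·272/1 = 43.8571.
Expenditure on x_2: 1·43.8571 = 43.8571; share = 0.1246.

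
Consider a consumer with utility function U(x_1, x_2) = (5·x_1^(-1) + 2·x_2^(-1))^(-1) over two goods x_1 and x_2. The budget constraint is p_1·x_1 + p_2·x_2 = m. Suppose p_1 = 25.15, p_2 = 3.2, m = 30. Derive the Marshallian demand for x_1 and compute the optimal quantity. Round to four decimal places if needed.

With the ratio pinned down, the budget gives x_1* = m/(p_1 + p_2·(x_2/x_1)) and x_2* = (x_2/x_1)·x_1*.
Numerically x_2/x_1 = 1.773062, so x_1* = 30/(25.15 + 3.2·1.773062) = 0.9733.

x_1* = 0.9733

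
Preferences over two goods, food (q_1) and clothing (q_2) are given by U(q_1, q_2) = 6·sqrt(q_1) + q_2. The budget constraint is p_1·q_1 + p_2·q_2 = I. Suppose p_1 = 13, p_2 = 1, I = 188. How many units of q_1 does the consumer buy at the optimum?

Utility is quasi-linear in q_2; the FOC for q_1 is 3/√q_1 = p_1/p_2.
Thus q_1* = (3·p_2/p_1)² — independent of I — with the rest of income spent on q_2.
Plugging in: q_1* = (3·1/13)² = 0.0533.

q_1* = 0.0533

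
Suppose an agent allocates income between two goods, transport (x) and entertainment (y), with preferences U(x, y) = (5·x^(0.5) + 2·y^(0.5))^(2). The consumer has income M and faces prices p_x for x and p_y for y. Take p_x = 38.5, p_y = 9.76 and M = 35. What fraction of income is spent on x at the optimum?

share on x = 0.6131

MRS = MU_x/MU_y = (5/2)·(y/x)^(0.5). Set equal to p_x/p_y.
Solve for the ratio: y/x = [(2/5)·p_x/p_y]^(2).
With the ratio pinned down, the budget gives x* = M/(p_x + p_y·(y/x)) and y* = (y/x)·x*.
Numerically y/x = 2.48967, so x* = 35/(38.5 + 9.76·2.48967) = 0.5573 and y* = 2.48967·0.5573 = 1.3876.
Expenditure on x: 38.5·0.5573 = 21.4573; share = 0.6131.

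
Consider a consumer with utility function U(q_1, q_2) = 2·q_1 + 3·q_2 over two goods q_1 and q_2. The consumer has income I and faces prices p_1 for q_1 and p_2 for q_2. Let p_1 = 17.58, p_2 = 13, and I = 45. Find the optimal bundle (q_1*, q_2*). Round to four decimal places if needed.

q_1* = 0, q_2* = 3.4615

Perfect substitutes: compare marginal utility per dollar. 2/p_1 vs 3/p_2 → 0.1138 vs 0.2308.
q_2 gives more utility per dollar, so spend all income on q_2: q_2* = I/p_2, q_1* = 0.
Numerically: q_1* = 0, q_2* = 3.4615.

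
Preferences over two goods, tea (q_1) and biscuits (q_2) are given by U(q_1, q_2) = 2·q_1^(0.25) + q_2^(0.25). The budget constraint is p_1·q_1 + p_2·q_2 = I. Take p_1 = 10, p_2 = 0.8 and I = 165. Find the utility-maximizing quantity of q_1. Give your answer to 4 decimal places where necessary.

q_1* = 8.5892

MRS = MU_q_1/MU_q_2 = 2·(q_2/q_1)^(0.75). Set equal to p_1/p_2.
Hence q_2/q_1 = ((1/2)·p_1/p_2)^(1/(0.75)), i.e. raised to the 4/3 power.
With the ratio pinned down, the budget gives q_1* = I/(p_1 + p_2·(q_2/q_1)) and q_2* = (q_2/q_1)·q_1*.
Numerically q_2/q_1 = 11.512598, so q_1* = 165/(10 + 0.8·11.512598) = 8.5892.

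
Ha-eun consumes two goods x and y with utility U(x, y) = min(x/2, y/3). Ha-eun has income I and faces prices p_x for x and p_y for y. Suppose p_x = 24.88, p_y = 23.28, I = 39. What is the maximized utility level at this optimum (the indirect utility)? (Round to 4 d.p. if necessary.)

V = 0.3261

Leontief preferences: the optimum is at the kink where x/2 = y/3, i.e. y = (3/2)·x.
Budget: p_x·x + p_y·(3/2)·x = I, so (2·p_x + 3·p_y)·x = 2·I.
Demand: x*(p_x,p_y,I) = 2·I/(2·p_x + 3·p_y), y* = 3·I/(2·p_x + 3·p_y).
Here 2·24.88 + 3·23.28 = 119.6, giving x* = 0.6522 and y* = 0.9783.
Utility at the optimum: U(0.6522, 0.9783) = 0.3261.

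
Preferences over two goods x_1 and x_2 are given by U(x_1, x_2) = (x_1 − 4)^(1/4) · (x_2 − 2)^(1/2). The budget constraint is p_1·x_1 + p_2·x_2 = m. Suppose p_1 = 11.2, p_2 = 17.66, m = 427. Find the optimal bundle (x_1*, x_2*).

x_1* = 14.3238, x_2* = 15.0948

MRS = (1/2)·(x_2−2)/(x_1−4). Tangency with p_1/p_2 gives x_2−2 = 2·(p_1/p_2)·(x_1−4).
After buying the subsistence bundle (4, 2), a share 1/3 of the remaining income goes to x_1: x_1* = 4 + 1/3·(m − 4p_1 − 2p_2)/p_1.
Discretionary income = 427 − 4·11.2 − 2·17.66 = 346.88; x_1* = 4 + 1/3·346.88/11.2 = 14.3238; x_2* = 2 + 2/3·346.88/17.66 = 15.0948.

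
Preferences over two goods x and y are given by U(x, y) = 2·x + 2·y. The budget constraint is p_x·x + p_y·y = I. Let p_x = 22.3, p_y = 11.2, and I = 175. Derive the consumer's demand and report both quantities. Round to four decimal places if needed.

Perfect substitutes: compare marginal utility per dollar. 2/p_x vs 2/p_y → 0.0897 vs 0.1786.
y gives more utility per dollar, so spend all income on y: y* = I/p_y, x* = 0.
Numerically: x* = 0, y* = 15.625.

x* = 0, y* = 15.625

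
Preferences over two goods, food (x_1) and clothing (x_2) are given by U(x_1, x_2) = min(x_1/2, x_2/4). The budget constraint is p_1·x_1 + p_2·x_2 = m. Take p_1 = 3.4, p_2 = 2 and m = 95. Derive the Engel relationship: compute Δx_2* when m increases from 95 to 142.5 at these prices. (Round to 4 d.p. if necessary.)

Δx_2* = 12.8378

With perfect complements, no substitution: consume in ratio x_1:x_2 = 2:4.
Budget: p_1·x_1 + p_2·2·x_1 = m, so (2·p_1 + 4·p_2)·x_1 = 2·m.
Demand: x_1*(p_1,p_2,m) = 2·m/(2·p_1 + 4·p_2), x_2* = 4·m/(2·p_1 + 4·p_2).
Here 2·3.4 + 4·2 = 14.8, giving x_2* = 25.6757.
At m' = 142.5: x_2* = 38.5135. Change: 38.5135 − 25.6757 = 12.8378.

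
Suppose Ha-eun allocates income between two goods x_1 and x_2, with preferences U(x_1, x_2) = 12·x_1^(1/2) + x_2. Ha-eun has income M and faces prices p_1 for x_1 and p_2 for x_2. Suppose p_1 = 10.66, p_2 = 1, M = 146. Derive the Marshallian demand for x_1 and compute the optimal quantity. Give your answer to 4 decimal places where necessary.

MU_x_1 = 6/√x_1, MU_x_2 = 1. Tangency: 6/√x_1 = p_1/p_2.
Solve: √x_1 = 6·p_2/p_1, so x_1*(p_1,p_2) = (6·p_2/p_1)², and x_2* = (M − p_1·x_1*)/p_2.
Plugging in: x_1* = (6·1/10.66)² = 0.3168.

x_1* = 0.3168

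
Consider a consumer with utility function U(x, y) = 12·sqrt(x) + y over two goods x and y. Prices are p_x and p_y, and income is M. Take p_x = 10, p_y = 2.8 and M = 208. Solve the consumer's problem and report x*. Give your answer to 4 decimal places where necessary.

Set MRS = p_x/p_y: 6·x^(−1/2) = p_x/p_y.
Thus x* = (6·p_y/p_x)² — independent of M — with the rest of income spent on y.
Plugging in: x* = (6·2.8/10)² = 2.8224.

x* = 2.8224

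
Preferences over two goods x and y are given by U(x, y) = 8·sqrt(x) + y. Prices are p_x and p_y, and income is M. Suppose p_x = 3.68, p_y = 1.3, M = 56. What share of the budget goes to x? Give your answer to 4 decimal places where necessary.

Set MRS = p_x/p_y: 4·x^(−1/2) = p_x/p_y.
Thus x* = (4·p_y/p_x)² — independent of M — with the rest of income spent on y.
Plugging in: x* = (4·1.3/3.68)² = 1.9967, y* = 37.4247.
Expenditure on x: 3.68·1.9967 = 7.3478; share = 0.1312.

share on x = 0.1312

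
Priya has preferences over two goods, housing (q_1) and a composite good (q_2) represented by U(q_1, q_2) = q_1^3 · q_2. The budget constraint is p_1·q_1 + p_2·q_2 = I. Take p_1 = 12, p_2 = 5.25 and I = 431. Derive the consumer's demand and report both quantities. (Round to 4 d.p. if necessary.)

q_1* = 26.9375, q_2* = 20.5238

Demand: q_1*(p_1,p_2,I) = 0.75·I/p_1 and q_2* = 0.25·I/p_2.
At p_1=12, p_2=5.25, I=431: q_1* = 0.75·431/12 = 26.9375, q_2* = 20.5238.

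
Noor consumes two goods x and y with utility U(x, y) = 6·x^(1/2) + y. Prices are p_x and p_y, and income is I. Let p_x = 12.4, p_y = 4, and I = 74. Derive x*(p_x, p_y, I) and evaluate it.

Solve: √x = 3·p_y/p_x, so x*(p_x,p_y) = (3·p_y/p_x)², and y* = (I − p_x·x*)/p_y.
Plugging in: x* = (3·4/12.4)² = 0.9365.

x* = 0.9365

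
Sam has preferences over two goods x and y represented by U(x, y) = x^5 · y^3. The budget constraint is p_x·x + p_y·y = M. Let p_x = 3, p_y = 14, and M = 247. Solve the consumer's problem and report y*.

y* = 6.6161

Tangency: MRS = (5/3)·y/x = p_x/p_y.
Rearranging, p_y·y = (3/5)·p_x·x. Substituting into the budget gives p_x·x·(1 + (3/5)) = M.
Demand: x*(p_x,p_y,M) = 0.625·M/p_x and y* = 0.375·M/p_y.
At p_x=3, p_y=14, M=247: y* = 0.375·247/14 = 6.6161.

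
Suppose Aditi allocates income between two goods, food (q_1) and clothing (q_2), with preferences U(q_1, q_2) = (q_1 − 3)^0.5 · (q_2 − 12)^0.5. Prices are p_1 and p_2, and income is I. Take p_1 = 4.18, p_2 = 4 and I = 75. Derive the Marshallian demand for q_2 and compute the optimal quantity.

Let q_1' = q_1−3, q_2' = q_2−12. MRS = q_2'/q_1' = p_1/p_2.
After buying the subsistence bundle (3, 12), a share 0.5 of the remaining income goes to q_1: q_1* = 3 + 0.5·(I − 3p_1 − 12p_2)/p_1.
Discretionary income = 75 − 3·4.18 − 12·4 = 14.46; q_2* = 12 + 0.5·14.46/4 = 13.8075.

q_2* = 13.8075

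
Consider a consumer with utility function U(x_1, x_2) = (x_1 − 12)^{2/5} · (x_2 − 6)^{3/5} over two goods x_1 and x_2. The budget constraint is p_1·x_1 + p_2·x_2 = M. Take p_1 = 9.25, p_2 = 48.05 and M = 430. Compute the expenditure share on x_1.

MRS = (2/3)·(x_2−6)/(x_1−12). Tangency with p_1/p_2 gives x_2−6 = (3/2)·(p_1/p_2)·(x_1−12).
After buying the subsistence bundle (12, 6), a share 0.4 of the remaining income goes to x_1: x_1* = 12 + 0.4·(M − 12p_1 − 6p_2)/p_1.
Discretionary income = 430 − 12·9.25 − 6·48.05 = 30.7; x_1* = 12 + 0.4·30.7/9.25 = 13.3276; x_2* = 6 + 0.6·30.7/48.05 = 6.3834.
Expenditure on x_1: 9.25·13.3276 = 123.28; share = 0.2867.

share on x_1 = 0.2867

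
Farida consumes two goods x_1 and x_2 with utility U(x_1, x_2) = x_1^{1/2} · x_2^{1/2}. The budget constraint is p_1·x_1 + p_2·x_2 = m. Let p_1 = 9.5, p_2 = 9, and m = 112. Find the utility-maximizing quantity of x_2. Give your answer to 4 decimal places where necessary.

Tangency: MRS = x_2/x_1 = p_1/p_2.
So 0.5·p_2·x_2 = 0.5·p_1·x_1; combined with the budget, a share 0.5 of income goes to x_1.
Demand: x_1*(p_1,p_2,m) = 0.5·m/p_1 and x_2* = 0.5·m/p_2.
At p_1=9.5, p_2=9, m=112: x_2* = 0.5·112/9 = 6.2222.

x_2* = 6.2222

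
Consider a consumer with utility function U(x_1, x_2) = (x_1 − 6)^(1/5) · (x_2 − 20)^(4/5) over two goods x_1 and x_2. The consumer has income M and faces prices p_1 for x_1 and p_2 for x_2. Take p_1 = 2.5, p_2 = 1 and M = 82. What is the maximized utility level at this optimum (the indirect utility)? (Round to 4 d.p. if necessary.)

V = 23.724

Let x_1' = x_1−6, x_2' = x_2−20. MRS = (1/4)·x_2'/x_1' = p_1/p_2.
After buying the subsistence bundle (6, 20), a share 0.2 of the remaining income goes to x_1: x_1* = 6 + 0.2·(M − 6p_1 − 20p_2)/p_1.
Discretionary income = 82 − 6·2.5 − 20·1 = 47; x_1* = 6 + 0.2·47/2.5 = 9.76; x_2* = 20 + 0.8·47/1 = 57.6.
Utility at the optimum: U(9.76, 57.6) = 23.724.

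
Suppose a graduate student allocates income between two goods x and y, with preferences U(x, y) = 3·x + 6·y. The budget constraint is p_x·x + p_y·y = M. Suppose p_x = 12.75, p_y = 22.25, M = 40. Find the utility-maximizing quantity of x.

x* = 0

y gives more utility per dollar, so spend all income on y: y* = M/p_y, x* = 0.
Numerically: x* = 0, y* = 1.7978.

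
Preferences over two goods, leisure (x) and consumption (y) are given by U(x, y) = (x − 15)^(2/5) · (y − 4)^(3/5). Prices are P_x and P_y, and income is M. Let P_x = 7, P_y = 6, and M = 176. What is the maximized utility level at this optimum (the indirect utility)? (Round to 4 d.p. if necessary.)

MRS = (2/3)·(y−4)/(x−15). Tangency with P_x/P_y gives y−4 = (3/2)·(P_x/P_y)·(x−15).
After buying the subsistence bundle (15, 4), a share 0.4 of the remaining income goes to x: x* = 15 + 0.4·(M − 15P_x − 4P_y)/P_x.
Discretionary income = 176 − 15·7 − 4·6 = 47; x* = 15 + 0.4·47/7 = 17.6857; y* = 4 + 0.6·47/6 = 8.7.
Utility at the optimum: U(17.6857, 8.7) = 3.7574.

V = 3.7574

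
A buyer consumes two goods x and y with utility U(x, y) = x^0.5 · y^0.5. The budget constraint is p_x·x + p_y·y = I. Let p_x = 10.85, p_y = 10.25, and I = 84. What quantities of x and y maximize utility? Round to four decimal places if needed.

x* = 3.871, y* = 4.0976

The MRS is y/x. Set MRS = p_x/p_y.
Rearranging, p_y·y = p_x·x. Substituting into the budget gives p_x·x·(1 + 1) = I.
Demand: x*(p_x,p_y,I) = 0.5·I/p_x and y* = 0.5·I/p_y.
At p_x=10.85, p_y=10.25, I=84: x* = 0.5·84/10.85 = 3.871, y* = 4.0976.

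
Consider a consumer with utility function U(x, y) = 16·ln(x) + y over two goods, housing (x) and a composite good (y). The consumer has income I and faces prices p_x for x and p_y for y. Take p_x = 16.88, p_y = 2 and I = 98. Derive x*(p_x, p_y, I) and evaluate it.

x* = 1.8957

MU_x = 16/x, MU_y = 1. Tangency: 16/x = p_x/p_y.
So x*(p_x,p_y) = 16·p_y/p_x, independent of income; and y* = (I − 16·p_y)/p_y.
At the given prices: x* = 16·2/16.88 = 1.8957.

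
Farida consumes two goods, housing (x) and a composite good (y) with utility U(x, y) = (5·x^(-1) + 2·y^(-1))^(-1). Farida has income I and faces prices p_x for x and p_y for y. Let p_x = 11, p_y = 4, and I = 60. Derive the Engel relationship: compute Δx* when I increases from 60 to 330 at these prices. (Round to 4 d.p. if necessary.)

Δx* = 17.7687

With the ratio pinned down, the budget gives x* = I/(p_x + p_y·(y/x)) and y* = (y/x)·x*.
Numerically y/x = 1.048809, so x* = 60/(11 + 4·1.048809) = 3.9486.
At I' = 330: x* = 21.7173. Change: 21.7173 − 3.9486 = 17.7687.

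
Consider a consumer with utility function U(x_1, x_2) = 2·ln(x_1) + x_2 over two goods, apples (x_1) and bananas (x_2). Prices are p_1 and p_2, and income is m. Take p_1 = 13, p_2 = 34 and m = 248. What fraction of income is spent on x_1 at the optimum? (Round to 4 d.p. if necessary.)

share on x_1 = 0.2742

MU_x_1 = 2/x_1, MU_x_2 = 1. Tangency: 2/x_1 = p_1/p_2.
So x_1*(p_1,p_2) = 2·p_2/p_1, independent of income; and x_2* = (m − 2·p_2)/p_2.
At the given prices: x_1* = 2·34/13 = 5.2308, and x_2* = 5.2941.
Expenditure on x_1: 13·5.2308 = 68; share = 0.2742.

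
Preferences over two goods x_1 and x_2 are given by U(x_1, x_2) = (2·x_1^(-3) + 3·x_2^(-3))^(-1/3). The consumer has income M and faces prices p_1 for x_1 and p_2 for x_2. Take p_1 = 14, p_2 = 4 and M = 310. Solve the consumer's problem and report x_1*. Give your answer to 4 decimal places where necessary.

From the CES first-order condition, (2/3)·(x_2/x_1)^(4) = p_1/p_2.
Solve for the ratio: x_2/x_1 = [(3/2)·p_1/p_2]^(0.25).
With the ratio pinned down, the budget gives x_1* = M/(p_1 + p_2·(x_2/x_1)) and x_2* = (x_2/x_1)·x_1*.
Numerically x_2/x_1 = 1.5137, so x_1* = 310/(14 + 4·1.5137) = 15.4576.

x_1* = 15.4576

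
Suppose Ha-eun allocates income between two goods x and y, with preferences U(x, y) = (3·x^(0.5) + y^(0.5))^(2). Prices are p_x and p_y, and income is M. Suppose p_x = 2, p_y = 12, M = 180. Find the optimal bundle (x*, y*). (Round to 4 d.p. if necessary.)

MU_x ∝ 3·x^(-0.5), MU_y ∝ y^(-0.5), so MRS = 3·(y/x)^(0.5) = p_x/p_y.
Hence y/x = ((1/3)·p_x/p_y)^(1/(0.5)), i.e. raised to the 2 power.
With the ratio pinned down, the budget gives x* = M/(p_x + p_y·(y/x)) and y* = (y/x)·x*.
Numerically y/x = 0.003086, so x* = 180/(2 + 12·0.003086) = 88.3636 and y* = 0.003086·88.3636 = 0.2727.

x* = 88.3636, y* = 0.2727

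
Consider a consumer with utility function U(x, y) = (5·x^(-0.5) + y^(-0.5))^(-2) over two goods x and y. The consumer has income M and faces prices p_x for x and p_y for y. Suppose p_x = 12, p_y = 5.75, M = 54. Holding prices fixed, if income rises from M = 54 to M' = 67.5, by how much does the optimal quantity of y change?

Δy* = 0.4957

MRS = MU_x/MU_y = 5·(y/x)^(1.5). Set equal to p_x/p_y.
Solve for the ratio: y/x = [(1/5)·p_x/p_y]^(2/3).
Substitute y = (y/x)·x into the budget: x* = M/(p_x + p_y·(y/x)).
Numerically y/x = 0.558507, so x* = 54/(12 + 5.75·0.558507) = 3.55 and y* = 0.558507·3.55 = 1.9827.
At M' = 67.5: y* = 2.4784. Change: 2.4784 − 1.9827 = 0.4957.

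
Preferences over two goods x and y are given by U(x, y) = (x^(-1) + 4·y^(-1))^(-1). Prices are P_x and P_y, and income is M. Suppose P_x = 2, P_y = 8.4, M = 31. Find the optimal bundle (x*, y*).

x* = 3.0399, y* = 2.9667

MRS = MU_x/MU_y = (1/4)·(y/x)^(2). Set equal to P_x/P_y.
Solve for the ratio: y/x = [4·P_x/P_y]^(0.5).
With the ratio pinned down, the budget gives x* = M/(P_x + P_y·(y/x)) and y* = (y/x)·x*.
Numerically y/x = 0.9759, so x* = 31/(2 + 8.4·0.9759) = 3.0399 and y* = 0.9759·3.0399 = 2.9667.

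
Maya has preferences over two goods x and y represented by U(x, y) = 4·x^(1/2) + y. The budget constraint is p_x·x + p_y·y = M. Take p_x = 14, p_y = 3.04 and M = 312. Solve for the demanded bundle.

Utility is quasi-linear in y; the FOC for x is 2/√x = p_x/p_y.
Solve: √x = 2·p_y/p_x, so x*(p_x,p_y) = (2·p_y/p_x)², and y* = (M − p_x·x*)/p_y.
Plugging in: x* = (2·3.04/14)² = 0.1886, y* = 101.763.

x* = 0.1886, y* = 101.763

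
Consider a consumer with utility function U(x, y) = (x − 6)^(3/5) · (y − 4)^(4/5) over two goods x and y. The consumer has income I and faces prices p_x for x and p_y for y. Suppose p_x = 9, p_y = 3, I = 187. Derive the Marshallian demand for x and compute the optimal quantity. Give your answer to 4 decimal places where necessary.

This is Cobb-Douglas in (x−6, y−4): tangency gives 0.6·p_y·(y−4) = 0.8·p_x·(x−6).
After buying the subsistence bundle (6, 4), a share 3/7 of the remaining income goes to x: x* = 6 + 3/7·(I − 6p_x − 4p_y)/p_x.
Discretionary income = 187 − 6·9 − 4·3 = 121; x* = 6 + 3/7·121/9 = 11.7619.

x* = 11.7619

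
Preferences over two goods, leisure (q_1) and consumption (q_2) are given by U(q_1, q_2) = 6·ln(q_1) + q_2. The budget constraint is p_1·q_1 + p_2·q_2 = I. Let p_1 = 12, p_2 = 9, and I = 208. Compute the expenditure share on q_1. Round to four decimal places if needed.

Set MRS = p_1/p_2: (6/q_1)/1 = p_1/p_2.
So q_1*(p_1,p_2) = 6·p_2/p_1, independent of income; and q_2* = (I − 6·p_2)/p_2.
At the given prices: q_1* = 6·9/12 = 4.5, and q_2* = 17.1111.
Expenditure on q_1: 12·4.5 = 54; share = 0.2596.

share on q_1 = 0.2596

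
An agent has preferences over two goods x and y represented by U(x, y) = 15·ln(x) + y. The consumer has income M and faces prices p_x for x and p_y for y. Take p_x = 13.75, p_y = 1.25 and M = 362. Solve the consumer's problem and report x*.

Set MRS = p_x/p_y: (15/x)/1 = p_x/p_y.
So x*(p_x,p_y) = 15·p_y/p_x, independent of income; and y* = (M − 15·p_y)/p_y.
At the given prices: x* = 15·1.25/13.75 = 1.3636.

x* = 1.3636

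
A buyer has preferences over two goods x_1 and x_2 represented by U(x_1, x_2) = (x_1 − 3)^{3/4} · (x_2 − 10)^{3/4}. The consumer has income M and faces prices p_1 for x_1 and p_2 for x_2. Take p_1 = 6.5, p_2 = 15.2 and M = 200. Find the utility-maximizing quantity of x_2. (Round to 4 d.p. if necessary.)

x_2* = 10.9375

Discretionary income = 200 − 3·6.5 − 10·15.2 = 28.5; x_2* = 10 + 0.5·28.5/15.2 = 10.9375.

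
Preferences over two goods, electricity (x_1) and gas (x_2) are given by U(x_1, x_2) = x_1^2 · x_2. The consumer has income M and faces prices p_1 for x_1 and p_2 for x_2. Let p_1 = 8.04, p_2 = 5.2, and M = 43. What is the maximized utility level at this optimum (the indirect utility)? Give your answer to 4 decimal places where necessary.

The MRS is 2·x_2/x_1. Set MRS = p_1/p_2.
Rearranging, p_2·x_2 = (1/2)·p_1·x_1. Substituting into the budget gives p_1·x_1·(1 + (1/2)) = M.
Demand: x_1*(p_1,p_2,M) = 2/3·M/p_1 and x_2* = 1/3·M/p_2.
At p_1=8.04, p_2=5.2, M=43: x_1* = 2/3·43/8.04 = 3.5655, x_2* = 2.7564.
Utility at the optimum: U(3.5655, 2.7564) = 35.0418.

V = 35.0418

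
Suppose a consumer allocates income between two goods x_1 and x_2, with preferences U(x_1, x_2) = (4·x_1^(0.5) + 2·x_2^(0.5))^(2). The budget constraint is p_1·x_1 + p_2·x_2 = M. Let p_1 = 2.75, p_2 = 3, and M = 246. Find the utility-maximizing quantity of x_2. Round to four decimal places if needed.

From the CES first-order condition, 2·(x_2/x_1)^(0.5) = p_1/p_2.
Solve for the ratio: x_2/x_1 = [(1/2)·p_1/p_2]^(2).
With the ratio pinned down, the budget gives x_1* = M/(p_1 + p_2·(x_2/x_1)) and x_2* = (x_2/x_1)·x_1*.
Numerically x_2/x_1 = 0.210069, so x_1* = 246/(2.75 + 3·0.210069) = 72.7766 and x_2* = 0.210069·72.7766 = 15.2881.

x_2* = 15.2881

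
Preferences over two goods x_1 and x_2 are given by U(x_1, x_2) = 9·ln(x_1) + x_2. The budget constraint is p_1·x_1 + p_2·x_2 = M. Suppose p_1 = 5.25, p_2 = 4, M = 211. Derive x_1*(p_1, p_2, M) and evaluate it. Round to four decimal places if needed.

x_1* = 6.8571

MU_x_1 = 9/x_1, MU_x_2 = 1. Tangency: 9/x_1 = p_1/p_2.
So x_1*(p_1,p_2) = 9·p_2/p_1, independent of income; and x_2* = (M − 9·p_2)/p_2.
At the given prices: x_1* = 9·4/5.25 = 6.8571.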